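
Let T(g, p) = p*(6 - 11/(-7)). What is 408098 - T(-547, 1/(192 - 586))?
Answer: 1125534337/2758 ≈ 4.0810e+5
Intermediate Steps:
T(g, p) = 53*p/7 (T(g, p) = p*(6 - 11*(-⅐)) = p*(6 + 11/7) = p*(53/7) = 53*p/7)
408098 - T(-547, 1/(192 - 586)) = 408098 - 53/(7*(192 - 586)) = 408098 - 53/(7*(-394)) = 408098 - 53*(-1)/(7*394) = 408098 - 1*(-53/2758) = 408098 + 53/2758 = 1125534337/2758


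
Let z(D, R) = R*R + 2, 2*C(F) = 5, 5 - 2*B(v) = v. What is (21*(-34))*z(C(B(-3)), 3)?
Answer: -7854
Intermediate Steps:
B(v) = 5/2 - v/2
C(F) = 5/2 (C(F) = (1/2)*5 = 5/2)
z(D, R) = 2 + R**2 (z(D, R) = R**2 + 2 = 2 + R**2)
(21*(-34))*z(C(B(-3)), 3) = (21*(-34))*(2 + 3**2) = -714*(2 + 9) = -714*11 = -7854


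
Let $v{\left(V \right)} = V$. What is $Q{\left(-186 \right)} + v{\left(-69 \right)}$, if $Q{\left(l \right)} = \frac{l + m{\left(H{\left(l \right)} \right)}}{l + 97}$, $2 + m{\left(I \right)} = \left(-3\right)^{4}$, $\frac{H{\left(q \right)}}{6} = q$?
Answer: $- \frac{6034}{89} \approx -67.798$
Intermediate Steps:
$H{\left(q \right)} = 6 q$
$m{\left(I \right)} = 79$ ($m{\left(I \right)} = -2 + \left(-3\right)^{4} = -2 + 81 = 79$)
$Q{\left(l \right)} = \frac{79 + l}{97 + l}$ ($Q{\left(l \right)} = \frac{l + 79}{l + 97} = \frac{79 + l}{97 + l}$)
$Q{\left(-186 \right)} + v{\left(-69 \right)} = \frac{79 - 186}{97 - 186} - 69 = \frac{1}{-89} \left(-107\right) - 69 = \left(- \frac{1}{89}\right) \left(-107\right) - 69 = \frac{107}{89} - 69 = - \frac{6034}{89}$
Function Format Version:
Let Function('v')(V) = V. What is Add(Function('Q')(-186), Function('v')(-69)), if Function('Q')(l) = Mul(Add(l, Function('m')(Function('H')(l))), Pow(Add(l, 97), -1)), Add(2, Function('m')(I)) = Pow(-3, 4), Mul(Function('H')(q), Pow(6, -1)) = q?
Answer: Rational(-6034, 89) ≈ -67.798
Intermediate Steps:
Function('H')(q) = Mul(6, q)
Function('m')(I) = 79 (Function('m')(I) = Add(-2, Pow(-3, 4)) = Add(-2, 81) = 79)
Function('Q')(l) = Mul(Pow(Add(97, l), -1), Add(79, l)) (Function('Q')(l) = Mul(Add(l, 79), Pow(Add(l, 97), -1)) = Mul(Add(79, l), Pow(Add(97, l), -1)) = Mul(Pow(Add(97, l), -1), Add(79, l)))
Add(Function('Q')(-186), Function('v')(-69)) = Add(Mul(Pow(Add(97, -186), -1), Add(79, -186)), -69) = Add(Mul(Pow(-89, -1), -107), -69) = Add(Mul(Rational(-1, 89), -107), -69) = Add(Rational(107, 89), -69) = Rational(-6034, 89)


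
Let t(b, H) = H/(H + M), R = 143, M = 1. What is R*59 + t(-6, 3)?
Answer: 33751/4 ≈ 8437.8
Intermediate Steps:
t(b, H) = H/(1 + H) (t(b, H) = H/(H + 1) = H/(1 + H))
R*59 + t(-6, 3) = 143*59 + 3/(1 + 3) = 8437 + 3/4 = 33751/4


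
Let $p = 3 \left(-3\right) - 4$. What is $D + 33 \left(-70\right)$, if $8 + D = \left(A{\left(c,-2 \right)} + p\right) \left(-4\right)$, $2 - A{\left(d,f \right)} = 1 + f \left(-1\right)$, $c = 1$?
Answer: $-2262$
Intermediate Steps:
$A{\left(d,f \right)} = 1 + f$ ($A{\left(d,f \right)} = 2 - \left(1 + f \left(-1\right)\right) = 2 - \left(1 - f\right) = 2 + \left(-1 + f\right) = 1 + f$)
$p = -13$ ($p = -9 - 4 = -13$)
$D = 48$ ($D = -8 + \left(\left(1 - 2\right) - 13\right) \left(-4\right) = -8 + \left(-1 - 13\right) \left(-4\right) = -8 - -56 = -8 + 56 = 48$)
$D + 33 \left(-70\right) = 48 + 33 \left(-70\right) = 48 - 2310 = -2262$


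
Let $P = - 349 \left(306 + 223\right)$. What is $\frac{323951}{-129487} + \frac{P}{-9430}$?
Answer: $\frac{906572239}{53089670} \approx 17.076$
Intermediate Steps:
$P = -184621$ ($P = \left(-349\right) 529 = -184621$)
$\frac{323951}{-129487} + \frac{P}{-9430} = \frac{323951}{-129487} - \frac{184621}{-9430} = 323951 \left(- \frac{1}{129487}\right) - - \frac{8027}{410} = - \frac{323951}{129487} + \frac{8027}{410} = \frac{906572239}{53089670}$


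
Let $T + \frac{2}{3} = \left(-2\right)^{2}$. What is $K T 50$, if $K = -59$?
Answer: $- \frac{29500}{3} \approx -9833.3$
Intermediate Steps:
$T = \frac{10}{3}$ ($T = - \frac{2}{3} + \left(-2\right)^{2} = - \frac{2}{3} + 4 = \frac{10}{3} \approx 3.3333$)
$K T 50 = \left(-59\right) \frac{10}{3} \cdot 50 = \left(- \frac{590}{3}\right) 50 = - \frac{29500}{3}$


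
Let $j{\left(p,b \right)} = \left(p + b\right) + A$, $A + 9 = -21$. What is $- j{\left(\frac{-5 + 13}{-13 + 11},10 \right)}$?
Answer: $24$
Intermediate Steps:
$A = -30$ ($A = -9 - 21 = -30$)
$j{\left(p,b \right)} = -30 + b + p$ ($j{\left(p,b \right)} = \left(p + b\right) - 30 = \left(b + p\right) - 30 = -30 + b + p$)
$- j{\left(\frac{-5 + 13}{-13 + 11},10 \right)} = - (-30 + 10 + \frac{-5 + 13}{-13 + 11}) = - (-30 + 10 + \frac{8}{-2}) = - (-30 + 10 + 8 \left(- \frac{1}{2}\right)) = - (-30 + 10 - 4) = \left(-1\right) \left(-24\right) = 24$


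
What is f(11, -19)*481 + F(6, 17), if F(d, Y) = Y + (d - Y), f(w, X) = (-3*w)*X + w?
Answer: 306884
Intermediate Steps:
f(w, X) = w - 3*X*w (f(w, X) = -3*X*w + w = w - 3*X*w)
F(d, Y) = d
f(11, -19)*481 + F(6, 17) = (11*(1 - 3*(-19)))*481 + 6 = (11*(1 + 57))*481 + 6 = (11*58)*481 + 6 = 638*481 + 6 = 306878 + 6 = 306884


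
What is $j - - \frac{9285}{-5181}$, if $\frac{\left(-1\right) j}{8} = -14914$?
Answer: $\frac{206048729}{1727} \approx 1.1931 \cdot 10^{5}$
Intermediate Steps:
$j = 119312$ ($j = \left(-8\right) \left(-14914\right) = 119312$)
$j - - \frac{9285}{-5181} = 119312 - - \frac{9285}{-5181} = 119312 - - \frac{9285 \left(-1\right)}{5181} = 119312 - \left(-1\right) \left(- \frac{3095}{1727}\right) = 119312 - \frac{3095}{1727} = \frac{206048729}{1727}$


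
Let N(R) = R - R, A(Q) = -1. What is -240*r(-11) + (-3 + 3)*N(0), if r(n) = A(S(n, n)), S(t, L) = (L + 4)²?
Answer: 240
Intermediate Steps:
S(t, L) = (4 + L)²
r(n) = -1
N(R) = 0
-240*r(-11) + (-3 + 3)*N(0) = -240*(-1) + (-3 + 3)*0 = 240 + 0*0 = 240 + 0 = 240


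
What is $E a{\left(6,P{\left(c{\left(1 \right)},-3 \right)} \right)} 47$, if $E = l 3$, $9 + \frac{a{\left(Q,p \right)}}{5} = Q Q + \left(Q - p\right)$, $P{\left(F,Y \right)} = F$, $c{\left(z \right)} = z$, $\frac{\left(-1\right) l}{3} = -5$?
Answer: $338400$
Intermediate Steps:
$l = 15$ ($l = \left(-3\right) \left(-5\right) = 15$)
$a{\left(Q,p \right)} = -45 - 5 p + 5 Q + 5 Q^{2}$ ($a{\left(Q,p \right)} = -45 + 5 \left(Q Q + \left(Q - p\right)\right) = -45 + 5 \left(Q^{2} + \left(Q - p\right)\right) = -45 + 5 \left(Q + Q^{2} - p\right) = -45 + \left(- 5 p + 5 Q + 5 Q^{2}\right) = -45 - 5 p + 5 Q + 5 Q^{2}$)
$E = 45$ ($E = 15 \cdot 3 = 45$)
$E a{\left(6,P{\left(c{\left(1 \right)},-3 \right)} \right)} 47 = 45 \left(-45 - 5 + 5 \cdot 6 + 5 \cdot 6^{2}\right) 47 = 45 \left(-45 - 5 + 30 + 5 \cdot 36\right) 47 = 45 \left(-45 - 5 + 30 + 180\right) 47 = 45 \cdot 160 \cdot 47 = 7200 \cdot 47 = 338400$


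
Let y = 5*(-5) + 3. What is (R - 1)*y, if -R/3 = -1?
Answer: -44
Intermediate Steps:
R = 3 (R = -3*(-1) = 3)
y = -22 (y = -25 + 3 = -22)
(R - 1)*y = (3 - 1)*(-22) = 2*(-22) = -44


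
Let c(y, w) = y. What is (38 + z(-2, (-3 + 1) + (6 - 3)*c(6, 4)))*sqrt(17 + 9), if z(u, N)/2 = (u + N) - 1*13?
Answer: 40*sqrt(26) ≈ 203.96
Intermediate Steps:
z(u, N) = -26 + 2*N + 2*u (z(u, N) = 2*((u + N) - 1*13) = 2*((N + u) - 13) = 2*(-13 + N + u) = -26 + 2*N + 2*u)
(38 + z(-2, (-3 + 1) + (6 - 3)*c(6, 4)))*sqrt(17 + 9) = (38 + (-26 + 2*((-3 + 1) + (6 - 3)*6) + 2*(-2)))*sqrt(17 + 9) = (38 + (-26 + 2*(-2 + 3*6) - 4))*sqrt(26) = (38 + (-26 + 2*(-2 + 18) - 4))*sqrt(26) = (38 + (-26 + 2*16 - 4))*sqrt(26) = (38 + (-26 + 32 - 4))*sqrt(26) = (38 + 2)*sqrt(26) = 40*sqrt(26)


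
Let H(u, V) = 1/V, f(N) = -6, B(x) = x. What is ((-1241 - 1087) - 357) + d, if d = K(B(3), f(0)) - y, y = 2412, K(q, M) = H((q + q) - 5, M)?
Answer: -30583/6 ≈ -5097.2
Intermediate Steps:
K(q, M) = 1/M
d = -14473/6 (d = 1/(-6) - 1*2412 = -⅙ - 2412 = -14473/6 ≈ -2412.2)
((-1241 - 1087) - 357) + d = ((-1241 - 1087) - 357) - 14473/6 = (-2328 - 357) - 14473/6 = -2685 - 14473/6 = -30583/6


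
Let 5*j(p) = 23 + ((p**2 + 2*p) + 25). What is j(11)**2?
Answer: 36481/25 ≈ 1459.2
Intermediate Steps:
j(p) = 48/5 + p**2/5 + 2*p/5 (j(p) = (23 + ((p**2 + 2*p) + 25))/5 = (23 + (25 + p**2 + 2*p))/5 = (48 + p**2 + 2*p)/5 = 48/5 + p**2/5 + 2*p/5)
j(11)**2 = (48/5 + (1/5)*11**2 + (2/5)*11)**2 = (48/5 + (1/5)*121 + 22/5)**2 = (48/5 + 121/5 + 22/5)**2 = (191/5)**2 = 36481/25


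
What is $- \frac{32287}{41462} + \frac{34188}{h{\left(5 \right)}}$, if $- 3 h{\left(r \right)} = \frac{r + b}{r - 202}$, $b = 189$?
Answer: $\frac{418868962109}{4021814} \approx 1.0415 \cdot 10^{5}$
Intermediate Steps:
$h{\left(r \right)} = - \frac{189 + r}{3 \left(-202 + r\right)}$ ($h{\left(r \right)} = - \frac{\left(r + 189\right) \frac{1}{r - 202}}{3} = - \frac{\left(189 + r\right) \frac{1}{-202 + r}}{3} = - \frac{\frac{1}{-202 + r} \left(189 + r\right)}{3} = - \frac{189 + r}{3 \left(-202 + r\right)}$)
$- \frac{32287}{41462} + \frac{34188}{h{\left(5 \right)}} = - \frac{32287}{41462} + \frac{34188}{\frac{1}{3} \frac{1}{-202 + 5} \left(-189 - 5\right)} = \left(-32287\right) \frac{1}{41462} + \frac{34188}{\frac{1}{3} \frac{1}{-197} \left(-189 - 5\right)} = - \frac{32287}{41462} + \frac{34188}{\frac{1}{3} \left(- \frac{1}{197}\right) \left(-194\right)} = - \frac{32287}{41462} + \frac{34188}{\frac{194}{591}} = - \frac{32287}{41462} + 34188 \cdot \frac{591}{194} = - \frac{32287}{41462} + \frac{10102554}{97} = \frac{418868962109}{4021814}$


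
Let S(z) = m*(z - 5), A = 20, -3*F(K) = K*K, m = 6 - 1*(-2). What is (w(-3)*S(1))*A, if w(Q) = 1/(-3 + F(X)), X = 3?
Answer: 320/3 ≈ 106.67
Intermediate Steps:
m = 8 (m = 6 + 2 = 8)
F(K) = -K**2/3 (F(K) = -K*K/3 = -K**2/3)
S(z) = -40 + 8*z (S(z) = 8*(z - 5) = 8*(-5 + z) = -40 + 8*z)
w(Q) = -1/6 (w(Q) = 1/(-3 - 1/3*3**2) = 1/(-3 - 1/3*9) = 1/(-3 - 3) = 1/(-6) = -1/6)
(w(-3)*S(1))*A = -(-40 + 8*1)/6*20 = -(-40 + 8)/6*20 = -1/6*(-32)*20 = (16/3)*20 = 320/3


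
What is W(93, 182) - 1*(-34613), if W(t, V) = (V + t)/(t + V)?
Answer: 34614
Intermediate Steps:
W(t, V) = 1 (W(t, V) = (V + t)/(V + t) = 1)
W(93, 182) - 1*(-34613) = 1 - 1*(-34613) = 1 + 34613 = 34614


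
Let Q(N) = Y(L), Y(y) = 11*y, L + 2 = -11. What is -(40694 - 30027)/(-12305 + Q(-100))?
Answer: 10667/12448 ≈ 0.85693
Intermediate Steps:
L = -13 (L = -2 - 11 = -13)
Q(N) = -143 (Q(N) = 11*(-13) = -143)
-(40694 - 30027)/(-12305 + Q(-100)) = -(40694 - 30027)/(-12305 - 143) = -10667/(-12448) = -10667*(-1)/12448 = -1*(-10667/12448) = 10667/12448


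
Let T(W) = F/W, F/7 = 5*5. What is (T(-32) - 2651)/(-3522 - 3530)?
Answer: 85007/225664 ≈ 0.37670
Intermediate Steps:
F = 175 (F = 7*(5*5) = 7*25 = 175)
T(W) = 175/W
(T(-32) - 2651)/(-3522 - 3530) = (175/(-32) - 2651)/(-3522 - 3530) = (175*(-1/32) - 2651)/(-7052) = (-175/32 - 2651)*(-1/7052) = -85007/32*(-1/7052) = 85007/225664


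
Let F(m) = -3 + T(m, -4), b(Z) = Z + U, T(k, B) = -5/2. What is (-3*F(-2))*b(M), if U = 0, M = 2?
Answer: 33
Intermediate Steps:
T(k, B) = -5/2 (T(k, B) = -5*1/2 = -5/2)
b(Z) = Z (b(Z) = Z + 0 = Z)
F(m) = -11/2 (F(m) = -3 - 5/2 = -11/2)
(-3*F(-2))*b(M) = -3*(-11/2)*2 = (33/2)*2 = 33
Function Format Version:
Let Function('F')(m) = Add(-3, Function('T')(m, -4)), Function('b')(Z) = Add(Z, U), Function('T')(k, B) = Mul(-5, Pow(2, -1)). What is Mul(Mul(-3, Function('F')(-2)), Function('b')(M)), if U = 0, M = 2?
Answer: 33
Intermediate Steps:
Function('T')(k, B) = Rational(-5, 2) (Function('T')(k, B) = Mul(-5, Rational(1, 2)) = Rational(-5, 2))
Function('b')(Z) = Z (Function('b')(Z) = Add(Z, 0) = Z)
Function('F')(m) = Rational(-11, 2) (Function('F')(m) = Add(-3, Rational(-5, 2)) = Rational(-11, 2))
Mul(Mul(-3, Function('F')(-2)), Function('b')(M)) = Mul(Mul(-3, Rational(-11, 2)), 2) = Mul(Rational(33, 2), 2) = 33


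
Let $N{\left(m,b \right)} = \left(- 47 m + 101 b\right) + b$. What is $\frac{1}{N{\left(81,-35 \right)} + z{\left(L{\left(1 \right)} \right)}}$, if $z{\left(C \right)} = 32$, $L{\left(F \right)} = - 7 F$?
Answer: $- \frac{1}{7345} \approx -0.00013615$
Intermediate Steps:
$N{\left(m,b \right)} = - 47 m + 102 b$
$\frac{1}{N{\left(81,-35 \right)} + z{\left(L{\left(1 \right)} \right)}} = \frac{1}{\left(\left(-47\right) 81 + 102 \left(-35\right)\right) + 32} = \frac{1}{\left(-3807 - 3570\right) + 32} = \frac{1}{-7377 + 32} = \frac{1}{-7345} = - \frac{1}{7345}$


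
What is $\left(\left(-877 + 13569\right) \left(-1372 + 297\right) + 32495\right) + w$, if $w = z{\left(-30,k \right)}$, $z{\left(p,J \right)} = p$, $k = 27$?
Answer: $-13611435$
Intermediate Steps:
$w = -30$
$\left(\left(-877 + 13569\right) \left(-1372 + 297\right) + 32495\right) + w = \left(\left(-877 + 13569\right) \left(-1372 + 297\right) + 32495\right) - 30 = \left(12692 \left(-1075\right) + 32495\right) - 30 = \left(-13643900 + 32495\right) - 30 = -13611405 - 30 = -13611435$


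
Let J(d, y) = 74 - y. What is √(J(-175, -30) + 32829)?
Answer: √32933 ≈ 181.47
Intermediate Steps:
√(J(-175, -30) + 32829) = √((74 - 1*(-30)) + 32829) = √((74 + 30) + 32829) = √(104 + 32829) = √32933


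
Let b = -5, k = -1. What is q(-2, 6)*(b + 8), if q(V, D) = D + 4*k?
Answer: 6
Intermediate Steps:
q(V, D) = -4 + D (q(V, D) = D + 4*(-1) = D - 4 = -4 + D)
q(-2, 6)*(b + 8) = (-4 + 6)*(-5 + 8) = 2*3 = 6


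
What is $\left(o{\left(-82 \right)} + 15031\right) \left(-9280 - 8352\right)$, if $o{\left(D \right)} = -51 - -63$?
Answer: $-265238176$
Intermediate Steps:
$o{\left(D \right)} = 12$ ($o{\left(D \right)} = -51 + 63 = 12$)
$\left(o{\left(-82 \right)} + 15031\right) \left(-9280 - 8352\right) = \left(12 + 15031\right) \left(-9280 - 8352\right) = 15043 \left(-17632\right) = -265238176$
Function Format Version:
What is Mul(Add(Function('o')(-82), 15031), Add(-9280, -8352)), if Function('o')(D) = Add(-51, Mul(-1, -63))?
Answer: -265238176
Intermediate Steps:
Function('o')(D) = 12 (Function('o')(D) = Add(-51, 63) = 12)
Mul(Add(Function('o')(-82), 15031), Add(-9280, -8352)) = Mul(Add(12, 15031), Add(-9280, -8352)) = Mul(15043, -17632) = -265238176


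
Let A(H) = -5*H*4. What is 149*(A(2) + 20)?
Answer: -2980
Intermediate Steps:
A(H) = -20*H
149*(A(2) + 20) = 149*(-20*2 + 20) = 149*(-40 + 20) = 149*(-20) = -2980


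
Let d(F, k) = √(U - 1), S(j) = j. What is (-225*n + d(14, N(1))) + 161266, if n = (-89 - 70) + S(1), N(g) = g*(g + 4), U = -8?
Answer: 196816 + 3*I ≈ 1.9682e+5 + 3.0*I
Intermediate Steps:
N(g) = g*(4 + g)
d(F, k) = 3*I (d(F, k) = √(-8 - 1) = √(-9) = 3*I)
n = -158 (n = (-89 - 70) + 1 = -159 + 1 = -158)
(-225*n + d(14, N(1))) + 161266 = (-225*(-158) + 3*I) + 161266 = (35550 + 3*I) + 161266 = 196816 + 3*I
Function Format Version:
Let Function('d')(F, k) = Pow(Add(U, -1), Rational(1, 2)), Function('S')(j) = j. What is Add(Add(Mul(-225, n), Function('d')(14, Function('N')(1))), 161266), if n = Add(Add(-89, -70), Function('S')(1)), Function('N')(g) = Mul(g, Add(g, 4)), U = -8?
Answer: Add(196816, Mul(3, I)) ≈ Add(1.9682e+5, Mul(3.0000, I))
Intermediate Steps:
Function('N')(g) = Mul(g, Add(4, g))
Function('d')(F, k) = Mul(3, I) (Function('d')(F, k) = Pow(Add(-8, -1), Rational(1, 2)) = Pow(-9, Rational(1, 2)) = Mul(3, I))
n = -158 (n = Add(Add(-89, -70), 1) = Add(-159, 1) = -158)
Add(Add(Mul(-225, n), Function('d')(14, Function('N')(1))), 161266) = Add(Add(Mul(-225, -158), Mul(3, I)), 161266) = Add(Add(35550, Mul(3, I)), 161266) = Add(196816, Mul(3, I))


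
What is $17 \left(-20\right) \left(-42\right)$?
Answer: $14280$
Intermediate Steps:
$17 \left(-20\right) \left(-42\right) = \left(-340\right) \left(-42\right) = 14280$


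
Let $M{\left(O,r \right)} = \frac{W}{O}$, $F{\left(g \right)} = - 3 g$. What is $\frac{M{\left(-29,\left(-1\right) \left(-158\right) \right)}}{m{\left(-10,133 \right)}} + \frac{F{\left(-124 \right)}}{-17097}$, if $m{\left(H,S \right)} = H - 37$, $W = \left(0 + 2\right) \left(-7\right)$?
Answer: $- \frac{248798}{7767737} \approx -0.03203$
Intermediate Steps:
$W = -14$ ($W = 2 \left(-7\right) = -14$)
$m{\left(H,S \right)} = -37 + H$
$M{\left(O,r \right)} = - \frac{14}{O}$
$\frac{M{\left(-29,\left(-1\right) \left(-158\right) \right)}}{m{\left(-10,133 \right)}} + \frac{F{\left(-124 \right)}}{-17097} = \frac{\left(-14\right) \frac{1}{-29}}{-37 - 10} + \frac{\left(-3\right) \left(-124\right)}{-17097} = \frac{\left(-14\right) \left(- \frac{1}{29}\right)}{-47} + 372 \left(- \frac{1}{17097}\right) = \frac{14}{29} \left(- \frac{1}{47}\right) - \frac{124}{5699} = - \frac{14}{1363} - \frac{124}{5699} = - \frac{248798}{7767737}$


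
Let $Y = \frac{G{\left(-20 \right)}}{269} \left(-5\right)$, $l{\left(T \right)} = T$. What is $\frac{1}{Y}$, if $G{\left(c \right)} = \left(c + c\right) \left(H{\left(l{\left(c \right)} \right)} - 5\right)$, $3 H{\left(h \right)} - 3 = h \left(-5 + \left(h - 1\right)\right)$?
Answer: $\frac{807}{101600} \approx 0.0079429$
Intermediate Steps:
$H{\left(h \right)} = 1 + \frac{h \left(-6 + h\right)}{3}$ ($H{\left(h \right)} = 1 + \frac{h \left(-5 + \left(h - 1\right)\right)}{3} = 1 + \frac{h \left(-5 + \left(-1 + h\right)\right)}{3} = 1 + \frac{h \left(-6 + h\right)}{3}$)
$G{\left(c \right)} = 2 c \left(-4 - 2 c + \frac{c^{2}}{3}\right)$ ($G{\left(c \right)} = \left(c + c\right) \left(\left(1 - 2 c + \frac{c^{2}}{3}\right) - 5\right) = 2 c \left(-4 - 2 c + \frac{c^{2}}{3}\right)$)
$Y = \frac{101600}{807}$ ($Y = \frac{\frac{2}{3} \left(-20\right) \left(-12 + \left(-20\right)^{2} - -120\right)}{269} \left(-5\right) = \frac{2}{3} \left(-20\right) \left(-12 + 400 + 120\right) \frac{1}{269} \left(-5\right) = \frac{2}{3} \left(-20\right) 508 \cdot \frac{1}{269} \left(-5\right) = \left(- \frac{20320}{3}\right) \frac{1}{269} \left(-5\right) = \left(- \frac{20320}{807}\right) \left(-5\right) = \frac{101600}{807} \approx 125.9$)
$\frac{1}{Y} = \frac{1}{\frac{101600}{807}} = \frac{807}{101600}$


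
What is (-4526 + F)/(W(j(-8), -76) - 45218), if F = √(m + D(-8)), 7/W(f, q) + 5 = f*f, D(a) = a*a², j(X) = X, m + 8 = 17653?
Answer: 267034/2667855 - 59*√17133/2667855 ≈ 0.097198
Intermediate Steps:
m = 17645 (m = -8 + 17653 = 17645)
D(a) = a³
W(f, q) = 7/(-5 + f²) (W(f, q) = 7/(-5 + f*f) = 7/(-5 + f²))
F = √17133 (F = √(17645 + (-8)³) = √(17645 - 512) = √17133 ≈ 130.89)
(-4526 + F)/(W(j(-8), -76) - 45218) = (-4526 + √17133)/(7/(-5 + (-8)²) - 45218) = (-4526 + √17133)/(7/(-5 + 64) - 45218) = (-4526 + √17133)/(7/59 - 45218) = (-4526 + √17133)/(-2667855/59) = (-4526 + √17133)*(-59/2667855) = 267034/2667855 - 59*√17133/2667855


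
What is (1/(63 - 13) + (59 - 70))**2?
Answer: 301401/2500 ≈ 120.56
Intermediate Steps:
(1/(63 - 13) + (59 - 70))**2 = (1/50 - 11)**2 = (-549/50)**2 = 301401/2500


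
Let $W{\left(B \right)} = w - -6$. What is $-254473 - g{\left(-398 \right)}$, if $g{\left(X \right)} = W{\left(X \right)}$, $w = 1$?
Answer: $-254480$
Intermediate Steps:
$W{\left(B \right)} = 7$ ($W{\left(B \right)} = 1 - -6 = 1 + 6 = 7$)
$g{\left(X \right)} = 7$
$-254473 - g{\left(-398 \right)} = -254473 - 7 = -254480$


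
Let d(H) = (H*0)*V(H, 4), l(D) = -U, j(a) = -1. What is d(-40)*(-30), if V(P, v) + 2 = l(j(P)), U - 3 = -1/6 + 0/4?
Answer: 0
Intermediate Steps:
U = 17/6 (U = 3 + (-1/6 + 0/4) = 3 + (-1*1/6 + 0*(1/4)) = 3 + (-1/6 + 0) = 3 - 1/6 = 17/6 ≈ 2.8333)
l(D) = -17/6 (l(D) = -1*17/6 = -17/6)
V(P, v) = -29/6 (V(P, v) = -2 - 17/6 = -29/6)
d(H) = 0 (d(H) = (H*0)*(-29/6) = 0*(-29/6) = 0)
d(-40)*(-30) = 0*(-30) = 0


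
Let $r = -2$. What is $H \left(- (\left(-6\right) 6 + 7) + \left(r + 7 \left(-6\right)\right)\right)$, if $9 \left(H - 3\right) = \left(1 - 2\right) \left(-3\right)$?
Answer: $-50$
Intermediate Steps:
$H = \frac{10}{3}$ ($H = 3 + \frac{\left(1 - 2\right) \left(-3\right)}{9} = 3 + \frac{\left(-1\right) \left(-3\right)}{9} = 3 + \frac{1}{9} \cdot 3 = 3 + \frac{1}{3} = \frac{10}{3} \approx 3.3333$)
$H \left(- (\left(-6\right) 6 + 7) + \left(r + 7 \left(-6\right)\right)\right) = \frac{10 \left(- (\left(-6\right) 6 + 7) + \left(-2 + 7 \left(-6\right)\right)\right)}{3} = \frac{10 \left(- (-36 + 7) - 44\right)}{3} = \frac{10 \left(\left(-1\right) \left(-29\right) - 44\right)}{3} = \frac{10 \left(29 - 44\right)}{3} = \frac{10}{3} \left(-15\right) = -50$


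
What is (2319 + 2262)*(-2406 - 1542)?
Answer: -18085788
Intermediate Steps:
(2319 + 2262)*(-2406 - 1542) = 4581*(-3948) = -18085788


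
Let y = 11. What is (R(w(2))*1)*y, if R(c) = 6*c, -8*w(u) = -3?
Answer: 99/4 ≈ 24.750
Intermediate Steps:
w(u) = 3/8 (w(u) = -⅛*(-3) = 3/8)
(R(w(2))*1)*y = ((6*(3/8))*1)*11 = ((9/4)*1)*11 = (9/4)*11 = 99/4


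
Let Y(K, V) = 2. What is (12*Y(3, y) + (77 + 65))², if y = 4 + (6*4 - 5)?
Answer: 27556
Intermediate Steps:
y = 23 (y = 4 + (24 - 5) = 4 + 19 = 23)
(12*Y(3, y) + (77 + 65))² = (12*2 + (77 + 65))² = (24 + 142)² = 166² = 27556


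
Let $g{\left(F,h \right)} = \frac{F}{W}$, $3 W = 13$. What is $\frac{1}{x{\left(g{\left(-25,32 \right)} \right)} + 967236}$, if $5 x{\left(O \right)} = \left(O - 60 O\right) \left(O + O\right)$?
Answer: $\frac{169}{163330134} \approx 1.0347 \cdot 10^{-6}$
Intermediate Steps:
$W = \frac{13}{3}$ ($W = \frac{1}{3} \cdot 13 = \frac{13}{3} \approx 4.3333$)
$g{\left(F,h \right)} = \frac{3 F}{13}$ ($g{\left(F,h \right)} = \frac{F}{\frac{13}{3}} = F \frac{3}{13} = \frac{3 F}{13}$)
$x{\left(O \right)} = - \frac{118 O^{2}}{5}$ ($x{\left(O \right)} = \frac{\left(O - 60 O\right) \left(O + O\right)}{5} = \frac{- 59 O 2 O}{5} = \frac{\left(-118\right) O^{2}}{5} = - \frac{118 O^{2}}{5}$)
$\frac{1}{x{\left(g{\left(-25,32 \right)} \right)} + 967236} = \frac{1}{- \frac{118 \left(\frac{3}{13} \left(-25\right)\right)^{2}}{5} + 967236} = \frac{1}{- \frac{118 \left(- \frac{75}{13}\right)^{2}}{5} + 967236} = \frac{1}{\left(- \frac{118}{5}\right) \frac{5625}{169} + 967236} = \frac{1}{- \frac{132750}{169} + 967236} = \frac{1}{\frac{163330134}{169}} = \frac{169}{163330134}$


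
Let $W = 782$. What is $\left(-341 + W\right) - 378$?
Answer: $63$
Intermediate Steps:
$\left(-341 + W\right) - 378 = \left(-341 + 782\right) - 378 = 441 - 378 = 63$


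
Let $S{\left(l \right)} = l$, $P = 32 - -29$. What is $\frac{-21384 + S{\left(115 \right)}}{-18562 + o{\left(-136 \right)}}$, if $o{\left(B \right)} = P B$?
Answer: $\frac{21269}{26858} \approx 0.79191$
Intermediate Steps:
$P = 61$ ($P = 32 + 29 = 61$)
$o{\left(B \right)} = 61 B$
$\frac{-21384 + S{\left(115 \right)}}{-18562 + o{\left(-136 \right)}} = \frac{-21384 + 115}{-18562 + 61 \left(-136\right)} = - \frac{21269}{-18562 - 8296} = - \frac{21269}{-26858} = \left(-21269\right) \left(- \frac{1}{26858}\right) = \frac{21269}{26858}$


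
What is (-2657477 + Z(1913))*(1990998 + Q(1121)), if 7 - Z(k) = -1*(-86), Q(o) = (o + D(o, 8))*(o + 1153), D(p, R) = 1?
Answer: -12071751470856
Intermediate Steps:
Q(o) = (1 + o)*(1153 + o) (Q(o) = (o + 1)*(o + 1153) = (1 + o)*(1153 + o))
Z(k) = -79 (Z(k) = 7 - (-1)*(-86) = 7 - 1*86 = 7 - 86 = -79)
(-2657477 + Z(1913))*(1990998 + Q(1121)) = (-2657477 - 79)*(1990998 + (1153 + 1121² + 1154*1121)) = -2657556*(1990998 + (1153 + 1256641 + 1293634)) = -2657556*(1990998 + 2551428) = -2657556*4542426 = -12071751470856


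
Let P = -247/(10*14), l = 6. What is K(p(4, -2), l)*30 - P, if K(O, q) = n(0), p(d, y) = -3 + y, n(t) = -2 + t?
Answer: -8153/140 ≈ -58.236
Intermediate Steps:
K(O, q) = -2 (K(O, q) = -2 + 0 = -2)
P = -247/140 ≈ -1.7643
K(p(4, -2), l)*30 - P = -2*30 - 1*(-247/140) = -60 + 247/140 = -8153/140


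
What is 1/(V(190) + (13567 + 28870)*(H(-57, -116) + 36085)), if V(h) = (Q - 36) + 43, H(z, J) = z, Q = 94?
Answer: 1/1528920337 ≈ 6.5406e-10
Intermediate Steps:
V(h) = 101 (V(h) = (94 - 36) + 43 = 58 + 43 = 101)
1/(V(190) + (13567 + 28870)*(H(-57, -116) + 36085)) = 1/(101 + (13567 + 28870)*(-57 + 36085)) = 1/(101 + 42437*36028) = 1/(101 + 1528920236) = 1/1528920337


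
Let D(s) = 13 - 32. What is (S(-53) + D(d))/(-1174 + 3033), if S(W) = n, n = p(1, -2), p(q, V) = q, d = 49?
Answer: -18/1859 ≈ -0.0096826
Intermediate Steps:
n = 1
S(W) = 1
D(s) = -19
(S(-53) + D(d))/(-1174 + 3033) = (1 - 19)/(-1174 + 3033) = -18/1859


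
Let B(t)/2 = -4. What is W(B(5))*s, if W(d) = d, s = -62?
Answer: 496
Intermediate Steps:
B(t) = -8 (B(t) = 2*(-4) = -8)
W(B(5))*s = -8*(-62) = 496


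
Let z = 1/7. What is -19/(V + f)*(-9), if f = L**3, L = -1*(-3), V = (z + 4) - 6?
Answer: 1197/176 ≈ 6.8011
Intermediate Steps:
z = 1/7 ≈ 0.14286
V = -13/7 (V = (1/7 + 4) - 6 = 29/7 - 6 = -13/7 ≈ -1.8571)
L = 3
f = 27 (f = 3**3 = 27)
-19/(V + f)*(-9) = -19/(-13/7 + 27)*(-9) = -19/176/7*(-9) = -19*7/176*(-9) = -133/176*(-9) = 1197/176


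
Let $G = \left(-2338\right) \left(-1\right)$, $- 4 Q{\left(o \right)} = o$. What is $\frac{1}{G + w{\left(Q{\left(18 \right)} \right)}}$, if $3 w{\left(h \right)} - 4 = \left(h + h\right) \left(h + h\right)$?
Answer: $\frac{3}{7099} \approx 0.00042259$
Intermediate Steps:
$Q{\left(o \right)} = - \frac{o}{4}$
$w{\left(h \right)} = \frac{4}{3} + \frac{4 h^{2}}{3}$ ($w{\left(h \right)} = \frac{4}{3} + \frac{\left(h + h\right) \left(h + h\right)}{3} = \frac{4}{3} + \frac{2 h 2 h}{3} = \frac{4}{3} + \frac{4 h^{2}}{3}$)
$G = 2338$
$\frac{1}{G + w{\left(Q{\left(18 \right)} \right)}} = \frac{1}{2338 + \left(\frac{4}{3} + \frac{4 \left(\left(- \frac{1}{4}\right) 18\right)^{2}}{3}\right)} = \frac{1}{2338 + \left(\frac{4}{3} + \frac{4 \left(- \frac{9}{2}\right)^{2}}{3}\right)} = \frac{1}{2338 + \left(\frac{4}{3} + \frac{4}{3} \cdot \frac{81}{4}\right)} = \frac{1}{2338 + \left(\frac{4}{3} + 27\right)} = \frac{1}{2338 + \frac{85}{3}} = \frac{1}{\frac{7099}{3}} = \frac{3}{7099}$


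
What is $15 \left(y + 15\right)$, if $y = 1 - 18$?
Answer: $-30$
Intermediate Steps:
$y = -17$ ($y = 1 - 18 = -17$)
$15 \left(y + 15\right) = 15 \left(-17 + 15\right) = 15 \left(-2\right) = -30$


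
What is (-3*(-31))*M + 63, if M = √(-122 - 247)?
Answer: 63 + 279*I*√41 ≈ 63.0 + 1786.5*I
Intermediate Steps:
M = 3*I*√41 (M = √(-369) = 3*I*√41 ≈ 19.209*I)
(-3*(-31))*M + 63 = (-3*(-31))*(3*I*√41) + 63 = 93*(3*I*√41) + 63 = 279*I*√41 + 63 = 63 + 279*I*√41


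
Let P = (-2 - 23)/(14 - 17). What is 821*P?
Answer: 20525/3 ≈ 6841.7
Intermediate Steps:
P = 25/3 (P = -25/(-3) = -25*(-⅓) = 25/3 ≈ 8.3333)
821*P = 821*(25/3) = 20525/3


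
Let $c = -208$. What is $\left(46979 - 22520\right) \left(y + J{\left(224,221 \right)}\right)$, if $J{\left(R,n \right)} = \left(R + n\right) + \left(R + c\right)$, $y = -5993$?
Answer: $-135307188$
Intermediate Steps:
$J{\left(R,n \right)} = -208 + n + 2 R$ ($J{\left(R,n \right)} = \left(R + n\right) + \left(R - 208\right) = \left(R + n\right) + \left(-208 + R\right) = -208 + n + 2 R$)
$\left(46979 - 22520\right) \left(y + J{\left(224,221 \right)}\right) = \left(46979 - 22520\right) \left(-5993 + \left(-208 + 221 + 2 \cdot 224\right)\right) = 24459 \left(-5993 + \left(-208 + 221 + 448\right)\right) = 24459 \left(-5993 + 461\right) = 24459 \left(-5532\right) = -135307188$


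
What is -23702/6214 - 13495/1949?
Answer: -65026564/6055543 ≈ -10.738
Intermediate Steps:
-23702/6214 - 13495/1949 = -23702*1/6214 - 13495*1/1949 = -11851/3107 - 13495/1949 = -65026564/6055543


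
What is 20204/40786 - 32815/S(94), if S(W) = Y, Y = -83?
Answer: 670034761/1692619 ≈ 395.86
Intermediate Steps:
S(W) = -83
20204/40786 - 32815/S(94) = 20204/40786 - 32815/(-83) = 20204*(1/40786) - 32815*(-1/83) = 10102/20393 + 32815/83 = 670034761/1692619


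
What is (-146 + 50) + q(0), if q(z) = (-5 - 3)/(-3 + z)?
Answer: -280/3 ≈ -93.333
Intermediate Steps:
q(z) = -8/(-3 + z)
(-146 + 50) + q(0) = (-146 + 50) - 8/(-3 + 0) = -96 - 8/(-3) = -96 - 8*(-1/3) = -96 + 8/3 = -280/3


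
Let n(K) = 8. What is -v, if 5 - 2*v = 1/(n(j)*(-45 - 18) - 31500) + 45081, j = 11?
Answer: 1442612303/64008 ≈ 22538.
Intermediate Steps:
v = -1442612303/64008 (v = 5/2 - (1/(8*(-45 - 18) - 31500) + 45081)/2 = 5/2 - (1/(8*(-63) - 31500) + 45081)/2 = 5/2 - (1/(-504 - 31500) + 45081)/2 = 5/2 - (1/(-32004) + 45081)/2 = 5/2 - (-1/32004 + 45081)/2 = 5/2 - ½*1442772323/32004 = 5/2 - 1442772323/64008 = -1442612303/64008 ≈ -22538.)
-v = -1*(-1442612303/64008) = 1442612303/64008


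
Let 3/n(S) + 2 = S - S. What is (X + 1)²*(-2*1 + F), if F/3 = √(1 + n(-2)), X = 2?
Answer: -18 + 27*I*√2/2 ≈ -18.0 + 19.092*I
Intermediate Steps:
n(S) = -3/2 (n(S) = 3/(-2 + (S - S)) = 3/(-2 + 0) = 3/(-2) = 3*(-½) = -3/2)
F = 3*I*√2/2 (F = 3*√(1 - 3/2) = 3*√(-½) = 3*(I*√2/2) = 3*I*√2/2 ≈ 2.1213*I)
(X + 1)²*(-2*1 + F) = (2 + 1)²*(-2*1 + 3*I*√2/2) = 3²*(-2 + 3*I*√2/2) = 9*(-2 + 3*I*√2/2) = -18 + 27*I*√2/2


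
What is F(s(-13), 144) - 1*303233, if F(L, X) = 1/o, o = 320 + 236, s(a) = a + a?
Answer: -168597547/556 ≈ -3.0323e+5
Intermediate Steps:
s(a) = 2*a
o = 556
F(L, X) = 1/556
F(s(-13), 144) - 1*303233 = 1/556 - 1*303233 = 1/556 - 303233 = -168597547/556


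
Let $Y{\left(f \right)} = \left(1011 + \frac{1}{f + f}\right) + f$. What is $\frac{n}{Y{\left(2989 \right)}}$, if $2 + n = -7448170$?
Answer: $- \frac{14841724072}{7970667} \approx -1862.0$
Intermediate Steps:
$n = -7448172$ ($n = -2 - 7448170 = -7448172$)
$Y{\left(f \right)} = 1011 + f + \frac{1}{2 f}$ ($Y{\left(f \right)} = \left(1011 + \frac{1}{2 f}\right) + f = 1011 + f + \frac{1}{2 f}$)
$\frac{n}{Y{\left(2989 \right)}} = - \frac{7448172}{1011 + 2989 + \frac{1}{2 \cdot 2989}} = - \frac{7448172}{1011 + 2989 + \frac{1}{2} \cdot \frac{1}{2989}} = - \frac{7448172}{1011 + 2989 + \frac{1}{5978}} = - \frac{7448172}{\frac{23912001}{5978}} = \left(-7448172\right) \frac{5978}{23912001} = - \frac{14841724072}{7970667}$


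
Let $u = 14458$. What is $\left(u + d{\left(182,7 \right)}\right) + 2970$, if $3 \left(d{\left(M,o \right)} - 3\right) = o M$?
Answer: $\frac{53567}{3} \approx 17856.0$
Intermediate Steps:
$d{\left(M,o \right)} = 3 + \frac{M o}{3}$ ($d{\left(M,o \right)} = 3 + \frac{o M}{3} = 3 + \frac{M o}{3}$)
$\left(u + d{\left(182,7 \right)}\right) + 2970 = \left(14458 + \left(3 + \frac{1}{3} \cdot 182 \cdot 7\right)\right) + 2970 = \left(14458 + \left(3 + \frac{1274}{3}\right)\right) + 2970 = \left(14458 + \frac{1283}{3}\right) + 2970 = \frac{44657}{3} + 2970 = \frac{53567}{3}$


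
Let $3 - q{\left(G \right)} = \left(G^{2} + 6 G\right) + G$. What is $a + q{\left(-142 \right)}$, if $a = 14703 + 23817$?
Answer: $19353$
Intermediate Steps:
$q{\left(G \right)} = 3 - G^{2} - 7 G$ ($q{\left(G \right)} = 3 - \left(\left(G^{2} + 6 G\right) + G\right) = 3 - \left(G^{2} + 7 G\right) = 3 - G^{2} - 7 G$)
$a = 38520$
$a + q{\left(-142 \right)} = 38520 - 19167 = 19353$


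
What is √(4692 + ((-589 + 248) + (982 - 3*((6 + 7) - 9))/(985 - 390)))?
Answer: √61637597/119 ≈ 65.974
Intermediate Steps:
√(4692 + ((-589 + 248) + (982 - 3*((6 + 7) - 9))/(985 - 390))) = √(4692 + (-341 + (982 - 3*(13 - 9))/595)) = √(4692 + (-341 + (982 - 3*4)*(1/595))) = √(4692 + (-341 + (982 - 12)*(1/595))) = √(4692 + (-341 + 970*(1/595))) = √(4692 + (-341 + 194/119)) = √(4692 - 40385/119) = √(517963/119) = √61637597/119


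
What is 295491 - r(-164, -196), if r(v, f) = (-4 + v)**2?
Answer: 267267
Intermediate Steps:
295491 - r(-164, -196) = 295491 - (-4 - 164)**2 = 295491 - 1*(-168)**2 = 295491 - 1*28224 = 295491 - 28224 = 267267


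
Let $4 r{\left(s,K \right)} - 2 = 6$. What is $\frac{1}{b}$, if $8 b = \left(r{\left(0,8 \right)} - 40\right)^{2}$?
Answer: $\frac{2}{361} \approx 0.0055402$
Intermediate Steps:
$r{\left(s,K \right)} = 2$ ($r{\left(s,K \right)} = \frac{1}{2} + \frac{1}{4} \cdot 6 = \frac{1}{2} + \frac{3}{2} = 2$)
$b = \frac{361}{2}$ ($b = \frac{\left(2 - 40\right)^{2}}{8} = \frac{\left(-38\right)^{2}}{8} = \frac{1}{8} \cdot 1444 = \frac{361}{2} \approx 180.5$)
$\frac{1}{b} = \frac{1}{\frac{361}{2}} = \frac{2}{361}$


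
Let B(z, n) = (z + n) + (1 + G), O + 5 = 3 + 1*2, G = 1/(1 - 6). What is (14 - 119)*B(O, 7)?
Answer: -819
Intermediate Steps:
G = -⅕ (G = 1/(-5) = -⅕ ≈ -0.20000)
O = 0 (O = -5 + (3 + 1*2) = -5 + (3 + 2) = -5 + 5 = 0)
B(z, n) = ⅘ + n + z (B(z, n) = (z + n) + (1 - ⅕) = (n + z) + ⅘ = ⅘ + n + z)
(14 - 119)*B(O, 7) = (14 - 119)*(⅘ + 7 + 0) = -105*39/5 = -819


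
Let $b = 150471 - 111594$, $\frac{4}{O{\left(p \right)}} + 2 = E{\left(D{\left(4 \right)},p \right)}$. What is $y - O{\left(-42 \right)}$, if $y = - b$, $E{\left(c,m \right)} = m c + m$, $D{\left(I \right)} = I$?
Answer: $- \frac{2060480}{53} \approx -38877.0$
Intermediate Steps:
$E{\left(c,m \right)} = m + c m$ ($E{\left(c,m \right)} = c m + m = m + c m$)
$O{\left(p \right)} = \frac{4}{-2 + 5 p}$ ($O{\left(p \right)} = \frac{4}{-2 + p \left(1 + 4\right)} = \frac{4}{-2 + p 5} = \frac{4}{-2 + 5 p}$)
$b = 38877$
$y = -38877$ ($y = \left(-1\right) 38877 = -38877$)
$y - O{\left(-42 \right)} = -38877 - \frac{4}{-2 + 5 \left(-42\right)} = -38877 - \frac{4}{-2 - 210} = -38877 - \frac{4}{-212} = -38877 - 4 \left(- \frac{1}{212}\right) = -38877 - - \frac{1}{53} = -38877 + \frac{1}{53} = - \frac{2060480}{53}$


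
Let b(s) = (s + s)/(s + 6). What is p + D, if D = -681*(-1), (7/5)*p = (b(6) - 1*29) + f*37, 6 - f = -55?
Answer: 15912/7 ≈ 2273.1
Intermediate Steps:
b(s) = 2*s/(6 + s) (b(s) = (2*s)/(6 + s) = 2*s/(6 + s))
f = 61 (f = 6 - 1*(-55) = 6 + 55 = 61)
p = 11145/7 (p = 5*((2*6/(6 + 6) - 1*29) + 61*37)/7 = 5*((2*6/12 - 29) + 2257)/7 = 5*((2*6*(1/12) - 29) + 2257)/7 = 5*((1 - 29) + 2257)/7 = 5*(-28 + 2257)/7 = (5/7)*2229 = 11145/7 ≈ 1592.1)
D = 681
p + D = 11145/7 + 681 = 15912/7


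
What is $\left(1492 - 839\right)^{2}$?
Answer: $426409$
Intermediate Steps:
$\left(1492 - 839\right)^{2} = 653^{2} = 426409$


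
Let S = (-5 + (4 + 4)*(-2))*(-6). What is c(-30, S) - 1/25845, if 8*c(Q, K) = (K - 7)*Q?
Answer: -46133329/103380 ≈ -446.25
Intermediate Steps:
S = 126 (S = (-5 + 8*(-2))*(-6) = (-5 - 16)*(-6) = -21*(-6) = 126)
c(Q, K) = Q*(-7 + K)/8 (c(Q, K) = ((K - 7)*Q)/8 = ((-7 + K)*Q)/8 = (Q*(-7 + K))/8 = Q*(-7 + K)/8)
c(-30, S) - 1/25845 = (⅛)*(-30)*(-7 + 126) - 1/25845 = (⅛)*(-30)*119 - 1*1/25845 = -1785/4 - 1/25845 = -46133329/103380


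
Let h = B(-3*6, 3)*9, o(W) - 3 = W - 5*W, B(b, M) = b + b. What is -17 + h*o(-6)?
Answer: -8765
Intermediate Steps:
B(b, M) = 2*b
o(W) = 3 - 4*W (o(W) = 3 + (W - 5*W) = 3 - 4*W)
h = -324 (h = (2*(-3*6))*9 = (2*(-18))*9 = -36*9 = -324)
-17 + h*o(-6) = -17 - 324*(3 - 4*(-6)) = -17 - 324*(3 + 24) = -17 - 324*27 = -17 - 8748 = -8765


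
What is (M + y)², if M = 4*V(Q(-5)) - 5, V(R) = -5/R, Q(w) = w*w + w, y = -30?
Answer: 1296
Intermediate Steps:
Q(w) = w + w² (Q(w) = w² + w = w + w²)
M = -6 (M = 4*(-5*(-1/(5*(1 - 5)))) - 5 = 4*(-5/((-5*(-4)))) - 5 = 4*(-5/20) - 5 = 4*(-5*1/20) - 5 = 4*(-¼) - 5 = -1 - 5 = -6)
(M + y)² = (-6 - 30)² = (-36)² = 1296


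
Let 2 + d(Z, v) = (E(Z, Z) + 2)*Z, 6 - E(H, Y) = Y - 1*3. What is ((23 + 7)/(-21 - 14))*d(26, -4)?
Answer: 336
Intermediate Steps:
E(H, Y) = 9 - Y (E(H, Y) = 6 - (Y - 1*3) = 6 - (Y - 3) = 6 - (-3 + Y) = 6 + (3 - Y) = 9 - Y)
d(Z, v) = -2 + Z*(11 - Z) (d(Z, v) = -2 + ((9 - Z) + 2)*Z = -2 + (11 - Z)*Z = -2 + Z*(11 - Z))
((23 + 7)/(-21 - 14))*d(26, -4) = ((23 + 7)/(-21 - 14))*(-2 - 1*26² + 11*26) = (30/(-35))*(-2 - 1*676 + 286) = (30*(-1/35))*(-2 - 676 + 286) = -6/7*(-392) = 336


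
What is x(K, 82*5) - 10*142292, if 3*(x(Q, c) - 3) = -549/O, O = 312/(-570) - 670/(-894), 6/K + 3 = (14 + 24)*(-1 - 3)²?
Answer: -12217821872/8581 ≈ -1.4238e+6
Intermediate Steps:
K = 6/605 (K = 6/(-3 + (14 + 24)*(-1 - 3)²) = 6/(-3 + 38*(-4)²) = 6/(-3 + 38*16) = 6/(-3 + 608) = 6/605 ≈ 0.0099173)
O = 8581/42465 (O = 312*(-1/570) - 670*(-1/894) = -52/95 + 335/447 = 8581/42465 ≈ 0.20207)
x(Q, c) = -7745352/8581 (x(Q, c) = 3 + (-549/8581/42465)/3 = 3 + (-549*42465/8581)/3 = 3 + (⅓)*(-23313285/8581) = 3 - 7771095/8581 = -7745352/8581)
x(K, 82*5) - 10*142292 = -7745352/8581 - 10*142292 = -7745352/8581 - 1*1422920 = -7745352/8581 - 1422920 = -12217821872/8581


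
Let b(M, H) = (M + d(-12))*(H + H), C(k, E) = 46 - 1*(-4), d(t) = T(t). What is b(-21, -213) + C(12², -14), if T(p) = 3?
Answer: 7718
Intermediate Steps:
d(t) = 3
C(k, E) = 50 (C(k, E) = 46 + 4 = 50)
b(M, H) = 2*H*(3 + M) (b(M, H) = (M + 3)*(H + H) = (3 + M)*(2*H) = 2*H*(3 + M))
b(-21, -213) + C(12², -14) = 2*(-213)*(3 - 21) + 50 = 2*(-213)*(-18) + 50 = 7668 + 50 = 7718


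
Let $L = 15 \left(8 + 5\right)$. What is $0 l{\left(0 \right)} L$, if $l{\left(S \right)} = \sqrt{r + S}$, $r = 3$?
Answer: $0$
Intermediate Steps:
$l{\left(S \right)} = \sqrt{3 + S}$
$L = 195$ ($L = 15 \cdot 13 = 195$)
$0 l{\left(0 \right)} L = 0 \sqrt{3 + 0} \cdot 195 = 0 \sqrt{3} \cdot 195 = 0 \cdot 195 = 0$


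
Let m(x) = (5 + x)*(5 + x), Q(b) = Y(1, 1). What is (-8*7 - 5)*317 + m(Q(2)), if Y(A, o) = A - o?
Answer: -19312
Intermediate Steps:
Q(b) = 0 (Q(b) = 1 - 1*1 = 1 - 1 = 0)
m(x) = (5 + x)²
(-8*7 - 5)*317 + m(Q(2)) = (-8*7 - 5)*317 + (5 + 0)² = (-56 - 5)*317 + 5² = -61*317 + 25 = -19337 + 25 = -19312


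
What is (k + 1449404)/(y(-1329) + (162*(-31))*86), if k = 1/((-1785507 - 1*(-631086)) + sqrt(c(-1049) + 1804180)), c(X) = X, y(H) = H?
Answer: -1931600480177248019/577347579848936310 + sqrt(1803131)/577347579848936310 ≈ -3.3456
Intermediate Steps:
k = 1/(-1154421 + sqrt(1803131)) (k = 1/((-1785507 - 1*(-631086)) + sqrt(-1049 + 1804180)) = 1/((-1785507 + 631086) + sqrt(1803131)) = 1/(-1154421 + sqrt(1803131)) ≈ -8.6724e-7)
(k + 1449404)/(y(-1329) + (162*(-31))*86) = ((-1154421/1332686042110 - sqrt(1803131)/1332686042110) + 1449404)/(-1329 + (162*(-31))*86) = (1931600480177248019/1332686042110 - sqrt(1803131)/1332686042110)/(-1329 - 5022*86) = (1931600480177248019/1332686042110 - sqrt(1803131)/1332686042110)/(-1329 - 431892) = (1931600480177248019/1332686042110 - sqrt(1803131)/1332686042110)/(-433221) = (1931600480177248019/1332686042110 - sqrt(1803131)/1332686042110)*(-1/433221) = -1931600480177248019/577347579848936310 + sqrt(1803131)/577347579848936310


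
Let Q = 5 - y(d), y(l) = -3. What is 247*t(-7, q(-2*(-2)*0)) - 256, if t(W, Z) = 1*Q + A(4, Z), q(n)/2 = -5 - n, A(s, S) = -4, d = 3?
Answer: 732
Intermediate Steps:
Q = 8 (Q = 5 - 1*(-3) = 5 + 3 = 8)
q(n) = -10 - 2*n (q(n) = 2*(-5 - n) = -10 - 2*n)
t(W, Z) = 4 (t(W, Z) = 1*8 - 4 = 8 - 4 = 4)
247*t(-7, q(-2*(-2)*0)) - 256 = 247*4 - 256 = 988 - 256 = 732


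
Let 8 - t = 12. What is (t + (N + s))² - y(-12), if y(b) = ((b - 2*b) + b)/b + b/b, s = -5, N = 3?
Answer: 35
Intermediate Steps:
t = -4 (t = 8 - 1*12 = 8 - 12 = -4)
y(b) = 1 (y(b) = (-b + b)/b + 1 = 0/b + 1 = 0 + 1 = 1)
(t + (N + s))² - y(-12) = (-4 + (3 - 5))² - 1*1 = (-4 - 2)² - 1 = (-6)² - 1 = 36 - 1 = 35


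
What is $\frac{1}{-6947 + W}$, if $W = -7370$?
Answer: $- \frac{1}{14317} \approx -6.9847 \cdot 10^{-5}$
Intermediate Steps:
$\frac{1}{-6947 + W} = \frac{1}{-6947 - 7370} = \frac{1}{-14317} = - \frac{1}{14317}$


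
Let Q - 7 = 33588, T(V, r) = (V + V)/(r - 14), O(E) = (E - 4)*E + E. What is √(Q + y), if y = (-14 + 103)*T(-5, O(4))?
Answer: 2*√8421 ≈ 183.53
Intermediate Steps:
O(E) = E + E*(-4 + E) (O(E) = (-4 + E)*E + E = E*(-4 + E) + E = E + E*(-4 + E))
T(V, r) = 2*V/(-14 + r) (T(V, r) = (2*V)/(-14 + r) = 2*V/(-14 + r))
Q = 33595 (Q = 7 + 33588 = 33595)
y = 89 (y = (-14 + 103)*(2*(-5)/(-14 + 4*(-3 + 4))) = 89*(2*(-5)/(-14 + 4*1)) = 89*(2*(-5)/(-14 + 4)) = 89*(2*(-5)/(-10)) = 89*(2*(-5)*(-⅒)) = 89*1 = 89)
√(Q + y) = √(33595 + 89) = √33684 = 2*√8421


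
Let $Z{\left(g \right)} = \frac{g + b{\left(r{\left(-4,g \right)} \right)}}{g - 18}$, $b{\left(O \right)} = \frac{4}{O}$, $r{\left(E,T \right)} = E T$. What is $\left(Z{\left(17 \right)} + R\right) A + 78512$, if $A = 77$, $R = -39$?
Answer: $\frac{1261477}{17} \approx 74205.0$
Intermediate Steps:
$Z{\left(g \right)} = \frac{g - \frac{1}{g}}{-18 + g}$ ($Z{\left(g \right)} = \frac{g + \frac{4}{\left(-4\right) g}}{g - 18} = \frac{g + 4 \left(- \frac{1}{4 g}\right)}{-18 + g} = \frac{g - \frac{1}{g}}{-18 + g}$)
$\left(Z{\left(17 \right)} + R\right) A + 78512 = \left(\frac{-1 + 17^{2}}{17 \left(-18 + 17\right)} - 39\right) 77 + 78512 = \left(\frac{-1 + 289}{17 \left(-1\right)} - 39\right) 77 + 78512 = \left(\frac{1}{17} \left(-1\right) 288 - 39\right) 77 + 78512 = \left(- \frac{288}{17} - 39\right) 77 + 78512 = \left(- \frac{951}{17}\right) 77 + 78512 = - \frac{73227}{17} + 78512 = \frac{1261477}{17}$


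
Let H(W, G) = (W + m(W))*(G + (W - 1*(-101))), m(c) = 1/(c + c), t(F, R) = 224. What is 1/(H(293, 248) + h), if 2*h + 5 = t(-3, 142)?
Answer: 586/110294925 ≈ 5.3130e-6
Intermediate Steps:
m(c) = 1/(2*c)
H(W, G) = (W + 1/(2*W))*(101 + G + W) (H(W, G) = (W + 1/(2*W))*(G + (W - 1*(-101))) = (W + 1/(2*W))*(G + (W + 101)) = (W + 1/(2*W))*(G + (101 + W)) = (W + 1/(2*W))*(101 + G + W))
h = 219/2 (h = -5/2 + (½)*224 = -5/2 + 112 = 219/2 ≈ 109.50)
1/(H(293, 248) + h) = 1/((½)*(101 + 248 + 293*(1 + 2*293² + 202*293 + 2*248*293))/293 + 219/2) = 1/((½)*(1/293)*(101 + 248 + 293*(1 + 2*85849 + 59186 + 145328)) + 219/2) = 1/((½)*(1/293)*(101 + 248 + 293*(1 + 171698 + 59186 + 145328)) + 219/2) = 1/((½)*(1/293)*(101 + 248 + 293*376213) + 219/2) = 1/((½)*(1/293)*(101 + 248 + 110230409) + 219/2) = 1/((½)*(1/293)*110230758 + 219/2) = 1/(55115379/293 + 219/2) = 1/(110294925/586) = 586/110294925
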